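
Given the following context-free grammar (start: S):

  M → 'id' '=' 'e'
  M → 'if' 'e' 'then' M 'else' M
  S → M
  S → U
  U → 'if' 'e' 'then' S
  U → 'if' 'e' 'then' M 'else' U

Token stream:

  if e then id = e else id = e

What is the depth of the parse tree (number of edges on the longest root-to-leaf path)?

3

[S [M if e then [M id = e] else [M id = e]]]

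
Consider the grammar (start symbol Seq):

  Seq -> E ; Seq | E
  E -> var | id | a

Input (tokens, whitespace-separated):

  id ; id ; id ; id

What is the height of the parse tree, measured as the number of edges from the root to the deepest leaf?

5

[Seq [E id] ; [Seq [E id] ; [Seq [E id] ; [Seq [E id]]]]]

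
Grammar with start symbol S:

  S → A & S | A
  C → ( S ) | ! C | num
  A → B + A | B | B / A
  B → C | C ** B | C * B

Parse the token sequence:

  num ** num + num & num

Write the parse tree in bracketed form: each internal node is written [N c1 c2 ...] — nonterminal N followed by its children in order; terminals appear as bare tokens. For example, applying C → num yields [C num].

[S [A [B [C num] ** [B [C num]]] + [A [B [C num]]]] & [S [A [B [C num]]]]]

S
A & S
B + A & S
C ** B + A & S
num ** B + A & S
num ** C + A & S
num ** num + A & S
num ** num + B & S
num ** num + C & S
num ** num + num & S
num ** num + num & A
num ** num + num & B
num ** num + num & C
num ** num + num & num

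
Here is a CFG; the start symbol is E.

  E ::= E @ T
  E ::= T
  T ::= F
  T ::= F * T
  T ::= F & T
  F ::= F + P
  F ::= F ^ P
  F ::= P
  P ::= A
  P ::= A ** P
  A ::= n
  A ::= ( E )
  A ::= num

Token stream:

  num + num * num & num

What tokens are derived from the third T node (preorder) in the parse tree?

num

[E [T [F [F [P [A num]]] + [P [A num]]] * [T [F [P [A num]]] & [T [F [P [A num]]]]]]]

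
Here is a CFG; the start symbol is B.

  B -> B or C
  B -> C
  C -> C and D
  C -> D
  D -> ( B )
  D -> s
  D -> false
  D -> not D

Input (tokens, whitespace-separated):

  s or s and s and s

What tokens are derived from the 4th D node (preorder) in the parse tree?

s

[B [B [C [D s]]] or [C [C [C [D s]] and [D s]] and [D s]]]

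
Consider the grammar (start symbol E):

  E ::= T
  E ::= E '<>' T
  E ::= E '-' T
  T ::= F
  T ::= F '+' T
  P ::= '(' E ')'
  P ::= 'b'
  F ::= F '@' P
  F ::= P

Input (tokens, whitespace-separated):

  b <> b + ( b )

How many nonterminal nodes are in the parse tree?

15

[E [E [T [F [P b]]]] <> [T [F [P b]] + [T [F [P ( [E [T [F [P b]]]] )]]]]]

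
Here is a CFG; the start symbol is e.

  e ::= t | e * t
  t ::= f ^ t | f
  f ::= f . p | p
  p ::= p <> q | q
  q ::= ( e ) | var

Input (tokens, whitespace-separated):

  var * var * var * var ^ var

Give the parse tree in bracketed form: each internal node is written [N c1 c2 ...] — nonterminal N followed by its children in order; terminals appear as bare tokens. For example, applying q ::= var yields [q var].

[e [e [e [e [t [f [p [q var]]]]] * [t [f [p [q var]]]]] * [t [f [p [q var]]]]] * [t [f [p [q var]]] ^ [t [f [p [q var]]]]]]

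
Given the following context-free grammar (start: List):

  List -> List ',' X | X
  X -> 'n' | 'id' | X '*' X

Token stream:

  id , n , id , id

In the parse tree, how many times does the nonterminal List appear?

4

[List [List [List [List [X id]] , [X n]] , [X id]] , [X id]]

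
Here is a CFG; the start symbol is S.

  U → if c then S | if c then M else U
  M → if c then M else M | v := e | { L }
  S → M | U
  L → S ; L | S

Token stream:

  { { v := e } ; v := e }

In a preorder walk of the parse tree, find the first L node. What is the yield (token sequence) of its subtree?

[S [M { [L [S [M { [L [S [M v := e]]] }]] ; [L [S [M v := e]]]] }]]

{ v := e } ; v := e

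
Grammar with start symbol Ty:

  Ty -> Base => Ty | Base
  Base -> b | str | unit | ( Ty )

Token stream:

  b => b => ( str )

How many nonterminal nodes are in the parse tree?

[Ty [Base b] => [Ty [Base b] => [Ty [Base ( [Ty [Base str]] )]]]]

8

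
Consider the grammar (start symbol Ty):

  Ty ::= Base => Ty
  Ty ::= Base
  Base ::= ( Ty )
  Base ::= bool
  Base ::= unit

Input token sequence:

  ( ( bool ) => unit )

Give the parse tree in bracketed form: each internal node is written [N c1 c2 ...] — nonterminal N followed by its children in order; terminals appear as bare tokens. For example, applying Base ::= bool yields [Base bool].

Ty
Base
( Ty )
( Base => Ty )
( ( Ty ) => Ty )
( ( Base ) => Ty )
( ( bool ) => Ty )
( ( bool ) => Base )
( ( bool ) => unit )

[Ty [Base ( [Ty [Base ( [Ty [Base bool]] )] => [Ty [Base unit]]] )]]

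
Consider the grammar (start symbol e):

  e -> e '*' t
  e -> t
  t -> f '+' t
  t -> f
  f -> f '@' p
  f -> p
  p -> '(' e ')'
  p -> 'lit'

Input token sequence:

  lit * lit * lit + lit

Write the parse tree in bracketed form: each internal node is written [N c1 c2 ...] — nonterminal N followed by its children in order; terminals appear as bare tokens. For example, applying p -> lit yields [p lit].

e
e * t
e * t * t
t * t * t
f * t * t
p * t * t
lit * t * t
lit * f * t
lit * p * t
lit * lit * t
lit * lit * f + t
lit * lit * p + t
lit * lit * lit + t
lit * lit * lit + f
lit * lit * lit + p
lit * lit * lit + lit

[e [e [e [t [f [p lit]]]] * [t [f [p lit]]]] * [t [f [p lit]] + [t [f [p lit]]]]]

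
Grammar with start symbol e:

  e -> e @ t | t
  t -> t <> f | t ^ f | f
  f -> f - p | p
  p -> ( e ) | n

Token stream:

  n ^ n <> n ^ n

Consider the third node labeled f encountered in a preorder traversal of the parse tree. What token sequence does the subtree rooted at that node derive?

[e [t [t [t [t [f [p n]]] ^ [f [p n]]] <> [f [p n]]] ^ [f [p n]]]]

n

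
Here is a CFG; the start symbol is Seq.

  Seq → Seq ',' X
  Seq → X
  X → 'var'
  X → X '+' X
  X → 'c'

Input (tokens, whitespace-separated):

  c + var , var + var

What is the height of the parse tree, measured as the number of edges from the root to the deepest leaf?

4

[Seq [Seq [X [X c] + [X var]]] , [X [X var] + [X var]]]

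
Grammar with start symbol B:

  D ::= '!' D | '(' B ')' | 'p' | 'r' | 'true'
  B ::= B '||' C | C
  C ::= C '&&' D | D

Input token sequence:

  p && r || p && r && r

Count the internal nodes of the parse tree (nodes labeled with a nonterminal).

[B [B [C [C [D p]] && [D r]]] || [C [C [C [D p]] && [D r]] && [D r]]]

12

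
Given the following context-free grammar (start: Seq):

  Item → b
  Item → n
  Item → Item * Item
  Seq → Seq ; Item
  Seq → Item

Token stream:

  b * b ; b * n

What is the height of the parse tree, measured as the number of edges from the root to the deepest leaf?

4

[Seq [Seq [Item [Item b] * [Item b]]] ; [Item [Item b] * [Item n]]]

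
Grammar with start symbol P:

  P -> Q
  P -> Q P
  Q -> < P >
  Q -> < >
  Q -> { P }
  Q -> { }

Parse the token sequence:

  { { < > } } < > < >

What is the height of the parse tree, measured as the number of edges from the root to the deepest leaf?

[P [Q { [P [Q { [P [Q < >]] }]] }] [P [Q < >] [P [Q < >]]]]

6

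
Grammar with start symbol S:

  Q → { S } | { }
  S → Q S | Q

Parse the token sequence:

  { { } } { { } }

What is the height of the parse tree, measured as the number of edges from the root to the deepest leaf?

[S [Q { [S [Q { }]] }] [S [Q { [S [Q { }]] }]]]

5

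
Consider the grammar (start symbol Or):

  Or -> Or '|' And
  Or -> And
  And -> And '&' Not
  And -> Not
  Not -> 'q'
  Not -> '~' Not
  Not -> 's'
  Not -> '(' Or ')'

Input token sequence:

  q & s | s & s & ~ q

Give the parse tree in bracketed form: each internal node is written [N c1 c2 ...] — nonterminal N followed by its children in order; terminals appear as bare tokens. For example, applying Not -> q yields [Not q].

Or
Or | And
And | And
And & Not | And
Not & Not | And
q & Not | And
q & s | And
q & s | And & Not
q & s | And & Not & Not
q & s | Not & Not & Not
q & s | s & Not & Not
q & s | s & s & Not
q & s | s & s & ~ Not
q & s | s & s & ~ q

[Or [Or [And [And [Not q]] & [Not s]]] | [And [And [And [Not s]] & [Not s]] & [Not ~ [Not q]]]]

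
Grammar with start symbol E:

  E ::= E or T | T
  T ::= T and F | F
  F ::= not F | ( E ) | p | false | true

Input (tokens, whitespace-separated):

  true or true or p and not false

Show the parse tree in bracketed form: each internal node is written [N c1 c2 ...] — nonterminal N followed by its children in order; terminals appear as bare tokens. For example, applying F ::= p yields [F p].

E
E or T
E or T or T
T or T or T
F or T or T
true or T or T
true or F or T
true or true or T
true or true or T and F
true or true or F and F
true or true or p and F
true or true or p and not F
true or true or p and not false

[E [E [E [T [F true]]] or [T [F true]]] or [T [T [F p]] and [F not [F false]]]]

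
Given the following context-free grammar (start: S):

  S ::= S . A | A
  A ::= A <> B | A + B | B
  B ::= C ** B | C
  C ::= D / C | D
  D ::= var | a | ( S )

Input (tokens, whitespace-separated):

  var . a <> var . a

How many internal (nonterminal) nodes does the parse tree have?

19

[S [S [S [A [B [C [D var]]]]] . [A [A [B [C [D a]]]] <> [B [C [D var]]]]] . [A [B [C [D a]]]]]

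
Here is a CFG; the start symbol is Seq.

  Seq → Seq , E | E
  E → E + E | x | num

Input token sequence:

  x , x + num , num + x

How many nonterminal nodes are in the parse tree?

10

[Seq [Seq [Seq [E x]] , [E [E x] + [E num]]] , [E [E num] + [E x]]]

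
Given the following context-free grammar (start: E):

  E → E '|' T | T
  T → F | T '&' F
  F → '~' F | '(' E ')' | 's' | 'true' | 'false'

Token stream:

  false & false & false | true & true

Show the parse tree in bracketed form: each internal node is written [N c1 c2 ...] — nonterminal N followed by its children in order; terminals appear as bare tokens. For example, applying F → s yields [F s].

E
E | T
T | T
T & F | T
T & F & F | T
F & F & F | T
false & F & F | T
false & false & F | T
false & false & false | T
false & false & false | T & F
false & false & false | F & F
false & false & false | true & F
false & false & false | true & true

[E [E [T [T [T [F false]] & [F false]] & [F false]]] | [T [T [F true]] & [F true]]]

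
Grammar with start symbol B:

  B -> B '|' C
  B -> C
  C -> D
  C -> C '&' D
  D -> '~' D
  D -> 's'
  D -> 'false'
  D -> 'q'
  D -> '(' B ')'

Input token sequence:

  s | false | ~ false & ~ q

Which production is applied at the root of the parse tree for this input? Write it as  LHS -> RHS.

[B [B [B [C [D s]]] | [C [D false]]] | [C [C [D ~ [D false]]] & [D ~ [D q]]]]

B -> B '|' C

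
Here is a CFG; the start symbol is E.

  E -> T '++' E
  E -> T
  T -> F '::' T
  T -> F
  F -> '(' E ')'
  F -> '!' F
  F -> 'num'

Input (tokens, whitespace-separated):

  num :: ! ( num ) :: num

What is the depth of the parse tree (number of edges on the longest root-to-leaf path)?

[E [T [F num] :: [T [F ! [F ( [E [T [F num]]] )]] :: [T [F num]]]]]

8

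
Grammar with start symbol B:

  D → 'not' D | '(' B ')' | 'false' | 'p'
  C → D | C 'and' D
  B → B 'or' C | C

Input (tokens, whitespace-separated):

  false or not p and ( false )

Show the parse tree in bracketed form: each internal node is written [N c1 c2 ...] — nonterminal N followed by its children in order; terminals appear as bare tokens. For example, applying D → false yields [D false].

[B [B [C [D false]]] or [C [C [D not [D p]]] and [D ( [B [C [D false]]] )]]]

B
B or C
C or C
D or C
false or C
false or C and D
false or D and D
false or not D and D
false or not p and D
false or not p and ( B )
false or not p and ( C )
false or not p and ( D )
false or not p and ( false )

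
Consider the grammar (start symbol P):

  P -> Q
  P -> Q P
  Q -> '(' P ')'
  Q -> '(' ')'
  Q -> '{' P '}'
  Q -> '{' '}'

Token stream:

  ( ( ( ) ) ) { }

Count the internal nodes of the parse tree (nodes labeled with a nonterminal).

[P [Q ( [P [Q ( [P [Q ( )]] )]] )] [P [Q { }]]]

8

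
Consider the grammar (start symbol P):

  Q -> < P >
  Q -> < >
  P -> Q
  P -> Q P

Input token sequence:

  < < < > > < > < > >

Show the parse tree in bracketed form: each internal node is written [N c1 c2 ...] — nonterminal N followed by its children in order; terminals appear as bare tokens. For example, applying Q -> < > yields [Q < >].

P
Q
< P >
< Q P >
< < P > P >
< < Q > P >
< < < > > P >
< < < > > Q P >
< < < > > < > P >
< < < > > < > Q >
< < < > > < > < > >

[P [Q < [P [Q < [P [Q < >]] >] [P [Q < >] [P [Q < >]]]] >]]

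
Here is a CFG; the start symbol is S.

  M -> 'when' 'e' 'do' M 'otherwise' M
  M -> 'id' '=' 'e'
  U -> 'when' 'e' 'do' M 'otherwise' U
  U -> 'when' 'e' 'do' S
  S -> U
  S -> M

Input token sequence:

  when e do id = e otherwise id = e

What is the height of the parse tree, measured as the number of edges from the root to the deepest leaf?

3

[S [M when e do [M id = e] otherwise [M id = e]]]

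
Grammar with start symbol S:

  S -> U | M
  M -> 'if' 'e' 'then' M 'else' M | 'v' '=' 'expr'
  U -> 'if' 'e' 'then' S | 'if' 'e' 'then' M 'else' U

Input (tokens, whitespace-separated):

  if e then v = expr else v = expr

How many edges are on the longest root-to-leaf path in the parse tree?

3

[S [M if e then [M v = expr] else [M v = expr]]]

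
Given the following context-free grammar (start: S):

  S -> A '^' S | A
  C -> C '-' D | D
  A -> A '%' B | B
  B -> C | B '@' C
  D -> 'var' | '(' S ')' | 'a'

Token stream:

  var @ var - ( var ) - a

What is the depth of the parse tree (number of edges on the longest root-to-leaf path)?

[S [A [B [B [C [D var]]] @ [C [C [C [D var]] - [D ( [S [A [B [C [D var]]]]] )]] - [D a]]]]]

11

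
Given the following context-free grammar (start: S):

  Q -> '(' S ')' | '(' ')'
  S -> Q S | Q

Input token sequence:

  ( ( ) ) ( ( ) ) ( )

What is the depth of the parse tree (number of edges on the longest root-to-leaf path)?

[S [Q ( [S [Q ( )]] )] [S [Q ( [S [Q ( )]] )] [S [Q ( )]]]]

5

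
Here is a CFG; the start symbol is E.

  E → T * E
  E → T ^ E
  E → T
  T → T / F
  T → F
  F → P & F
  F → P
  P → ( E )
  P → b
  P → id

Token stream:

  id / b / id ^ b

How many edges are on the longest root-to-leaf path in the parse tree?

6

[E [T [T [T [F [P id]]] / [F [P b]]] / [F [P id]]] ^ [E [T [F [P b]]]]]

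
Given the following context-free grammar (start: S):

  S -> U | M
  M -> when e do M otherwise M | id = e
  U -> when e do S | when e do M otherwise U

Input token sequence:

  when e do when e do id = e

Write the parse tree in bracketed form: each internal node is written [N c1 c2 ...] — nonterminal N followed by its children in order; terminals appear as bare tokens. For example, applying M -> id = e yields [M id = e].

[S [U when e do [S [U when e do [S [M id = e]]]]]]

S
U
when e do S
when e do U
when e do when e do S
when e do when e do M
when e do when e do id = e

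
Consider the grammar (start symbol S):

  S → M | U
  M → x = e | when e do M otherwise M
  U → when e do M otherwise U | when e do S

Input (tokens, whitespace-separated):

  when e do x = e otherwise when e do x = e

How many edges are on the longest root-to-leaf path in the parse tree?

5

[S [U when e do [M x = e] otherwise [U when e do [S [M x = e]]]]]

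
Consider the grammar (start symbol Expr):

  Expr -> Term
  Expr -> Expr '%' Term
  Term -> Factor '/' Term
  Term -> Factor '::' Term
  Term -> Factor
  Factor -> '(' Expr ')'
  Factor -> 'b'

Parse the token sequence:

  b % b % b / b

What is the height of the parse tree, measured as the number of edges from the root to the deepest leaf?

[Expr [Expr [Expr [Term [Factor b]]] % [Term [Factor b]]] % [Term [Factor b] / [Term [Factor b]]]]

5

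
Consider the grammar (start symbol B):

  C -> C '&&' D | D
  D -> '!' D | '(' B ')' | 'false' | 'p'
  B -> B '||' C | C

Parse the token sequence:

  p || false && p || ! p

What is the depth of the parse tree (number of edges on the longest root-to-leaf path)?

5

[B [B [B [C [D p]]] || [C [C [D false]] && [D p]]] || [C [D ! [D p]]]]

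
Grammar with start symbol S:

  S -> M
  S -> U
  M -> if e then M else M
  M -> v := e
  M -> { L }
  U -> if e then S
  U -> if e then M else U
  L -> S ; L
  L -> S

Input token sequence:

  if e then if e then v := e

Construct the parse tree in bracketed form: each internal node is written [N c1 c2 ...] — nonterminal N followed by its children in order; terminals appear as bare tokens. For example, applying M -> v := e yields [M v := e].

S
U
if e then S
if e then U
if e then if e then S
if e then if e then M
if e then if e then v := e

[S [U if e then [S [U if e then [S [M v := e]]]]]]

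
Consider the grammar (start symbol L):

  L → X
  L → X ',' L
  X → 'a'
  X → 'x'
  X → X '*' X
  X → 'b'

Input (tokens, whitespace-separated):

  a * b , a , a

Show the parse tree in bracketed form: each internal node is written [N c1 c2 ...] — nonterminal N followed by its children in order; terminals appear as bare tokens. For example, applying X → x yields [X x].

[L [X [X a] * [X b]] , [L [X a] , [L [X a]]]]

L
X , L
X * X , L
a * X , L
a * b , L
a * b , X , L
a * b , a , L
a * b , a , X
a * b , a , a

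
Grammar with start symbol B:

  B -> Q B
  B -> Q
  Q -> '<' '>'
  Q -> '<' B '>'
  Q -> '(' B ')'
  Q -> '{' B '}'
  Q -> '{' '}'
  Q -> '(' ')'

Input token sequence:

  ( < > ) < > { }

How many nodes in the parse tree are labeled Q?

4

[B [Q ( [B [Q < >]] )] [B [Q < >] [B [Q { }]]]]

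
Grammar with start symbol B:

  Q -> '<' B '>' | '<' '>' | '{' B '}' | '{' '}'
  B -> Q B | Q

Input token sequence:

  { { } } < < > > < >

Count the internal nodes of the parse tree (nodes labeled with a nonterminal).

[B [Q { [B [Q { }]] }] [B [Q < [B [Q < >]] >] [B [Q < >]]]]

10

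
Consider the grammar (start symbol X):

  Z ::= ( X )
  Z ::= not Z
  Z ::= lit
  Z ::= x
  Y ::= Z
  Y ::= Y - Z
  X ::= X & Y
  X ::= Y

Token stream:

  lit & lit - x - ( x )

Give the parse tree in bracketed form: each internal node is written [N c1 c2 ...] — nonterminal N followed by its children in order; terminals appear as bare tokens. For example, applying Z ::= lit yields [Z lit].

X
X & Y
Y & Y
Z & Y
lit & Y
lit & Y - Z
lit & Y - Z - Z
lit & Z - Z - Z
lit & lit - Z - Z
lit & lit - x - Z
lit & lit - x - ( X )
lit & lit - x - ( Y )
lit & lit - x - ( Z )
lit & lit - x - ( x )

[X [X [Y [Z lit]]] & [Y [Y [Y [Z lit]] - [Z x]] - [Z ( [X [Y [Z x]]] )]]]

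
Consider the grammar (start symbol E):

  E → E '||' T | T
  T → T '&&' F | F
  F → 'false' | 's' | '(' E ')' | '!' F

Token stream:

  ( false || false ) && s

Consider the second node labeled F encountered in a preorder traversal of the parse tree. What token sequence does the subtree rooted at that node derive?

[E [T [T [F ( [E [E [T [F false]]] || [T [F false]]] )]] && [F s]]]

false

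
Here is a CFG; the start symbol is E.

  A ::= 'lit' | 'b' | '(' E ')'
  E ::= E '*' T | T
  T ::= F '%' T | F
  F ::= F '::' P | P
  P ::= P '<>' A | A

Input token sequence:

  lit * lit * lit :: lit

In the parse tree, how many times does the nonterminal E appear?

3

[E [E [E [T [F [P [A lit]]]]] * [T [F [P [A lit]]]]] * [T [F [F [P [A lit]]] :: [P [A lit]]]]]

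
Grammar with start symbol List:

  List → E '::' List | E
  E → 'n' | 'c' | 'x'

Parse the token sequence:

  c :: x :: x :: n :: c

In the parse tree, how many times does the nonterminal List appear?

[List [E c] :: [List [E x] :: [List [E x] :: [List [E n] :: [List [E c]]]]]]

5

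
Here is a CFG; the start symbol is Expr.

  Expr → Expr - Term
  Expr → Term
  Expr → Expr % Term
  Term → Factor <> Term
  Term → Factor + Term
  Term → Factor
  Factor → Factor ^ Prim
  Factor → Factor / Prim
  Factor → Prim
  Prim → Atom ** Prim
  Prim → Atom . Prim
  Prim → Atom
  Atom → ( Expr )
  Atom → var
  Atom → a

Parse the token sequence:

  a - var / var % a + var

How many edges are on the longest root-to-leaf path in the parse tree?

7

[Expr [Expr [Expr [Term [Factor [Prim [Atom a]]]]] - [Term [Factor [Factor [Prim [Atom var]]] / [Prim [Atom var]]]]] % [Term [Factor [Prim [Atom a]]] + [Term [Factor [Prim [Atom var]]]]]]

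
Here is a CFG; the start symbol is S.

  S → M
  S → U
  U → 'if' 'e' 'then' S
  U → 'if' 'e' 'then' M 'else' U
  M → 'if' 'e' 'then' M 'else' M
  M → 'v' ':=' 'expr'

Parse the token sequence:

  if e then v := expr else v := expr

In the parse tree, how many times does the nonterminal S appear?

[S [M if e then [M v := expr] else [M v := expr]]]

1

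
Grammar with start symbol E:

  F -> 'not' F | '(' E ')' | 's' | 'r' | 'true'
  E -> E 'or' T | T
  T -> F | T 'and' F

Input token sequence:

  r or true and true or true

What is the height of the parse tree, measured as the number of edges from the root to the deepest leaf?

5

[E [E [E [T [F r]]] or [T [T [F true]] and [F true]]] or [T [F true]]]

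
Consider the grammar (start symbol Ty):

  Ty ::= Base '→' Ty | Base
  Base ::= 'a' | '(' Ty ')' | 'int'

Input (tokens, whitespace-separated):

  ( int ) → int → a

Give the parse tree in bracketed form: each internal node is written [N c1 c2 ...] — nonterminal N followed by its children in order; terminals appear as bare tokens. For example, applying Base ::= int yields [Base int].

[Ty [Base ( [Ty [Base int]] )] → [Ty [Base int] → [Ty [Base a]]]]

Ty
Base → Ty
( Ty ) → Ty
( Base ) → Ty
( int ) → Ty
( int ) → Base → Ty
( int ) → int → Ty
( int ) → int → Base
( int ) → int → a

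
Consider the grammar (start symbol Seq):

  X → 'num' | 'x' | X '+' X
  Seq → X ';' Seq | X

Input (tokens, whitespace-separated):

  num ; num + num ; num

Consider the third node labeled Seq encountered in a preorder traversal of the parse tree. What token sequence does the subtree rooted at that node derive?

[Seq [X num] ; [Seq [X [X num] + [X num]] ; [Seq [X num]]]]

num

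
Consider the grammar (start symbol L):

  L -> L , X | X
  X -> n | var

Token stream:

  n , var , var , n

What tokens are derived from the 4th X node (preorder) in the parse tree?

[L [L [L [L [X n]] , [X var]] , [X var]] , [X n]]

n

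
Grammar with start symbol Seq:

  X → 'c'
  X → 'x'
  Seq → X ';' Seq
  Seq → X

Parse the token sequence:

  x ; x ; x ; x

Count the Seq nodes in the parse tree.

[Seq [X x] ; [Seq [X x] ; [Seq [X x] ; [Seq [X x]]]]]

4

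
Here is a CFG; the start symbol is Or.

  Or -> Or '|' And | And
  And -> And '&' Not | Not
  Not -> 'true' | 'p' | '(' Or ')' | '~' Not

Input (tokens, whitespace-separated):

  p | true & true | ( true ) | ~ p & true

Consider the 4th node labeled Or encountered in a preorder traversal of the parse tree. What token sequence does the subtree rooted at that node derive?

p

[Or [Or [Or [Or [And [Not p]]] | [And [And [Not true]] & [Not true]]] | [And [Not ( [Or [And [Not true]]] )]]] | [And [And [Not ~ [Not p]]] & [Not true]]]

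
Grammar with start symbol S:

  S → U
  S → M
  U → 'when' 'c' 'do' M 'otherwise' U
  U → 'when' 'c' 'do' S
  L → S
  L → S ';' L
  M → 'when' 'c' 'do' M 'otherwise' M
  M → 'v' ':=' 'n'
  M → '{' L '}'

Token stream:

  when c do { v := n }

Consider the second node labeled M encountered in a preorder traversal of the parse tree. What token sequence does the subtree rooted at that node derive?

[S [U when c do [S [M { [L [S [M v := n]]] }]]]]

v := n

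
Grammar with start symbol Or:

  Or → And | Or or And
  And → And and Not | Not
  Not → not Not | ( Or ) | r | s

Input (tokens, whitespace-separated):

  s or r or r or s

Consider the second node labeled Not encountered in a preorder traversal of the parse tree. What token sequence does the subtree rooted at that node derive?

[Or [Or [Or [Or [And [Not s]]] or [And [Not r]]] or [And [Not r]]] or [And [Not s]]]

r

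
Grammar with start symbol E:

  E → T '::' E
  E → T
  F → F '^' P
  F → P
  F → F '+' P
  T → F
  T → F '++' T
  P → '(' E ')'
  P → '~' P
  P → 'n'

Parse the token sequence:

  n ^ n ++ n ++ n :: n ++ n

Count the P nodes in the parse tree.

6

[E [T [F [F [P n]] ^ [P n]] ++ [T [F [P n]] ++ [T [F [P n]]]]] :: [E [T [F [P n]] ++ [T [F [P n]]]]]]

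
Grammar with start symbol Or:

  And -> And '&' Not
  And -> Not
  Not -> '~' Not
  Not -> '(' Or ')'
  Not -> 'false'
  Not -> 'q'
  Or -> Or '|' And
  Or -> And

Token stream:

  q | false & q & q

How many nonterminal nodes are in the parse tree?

10

[Or [Or [And [Not q]]] | [And [And [And [Not false]] & [Not q]] & [Not q]]]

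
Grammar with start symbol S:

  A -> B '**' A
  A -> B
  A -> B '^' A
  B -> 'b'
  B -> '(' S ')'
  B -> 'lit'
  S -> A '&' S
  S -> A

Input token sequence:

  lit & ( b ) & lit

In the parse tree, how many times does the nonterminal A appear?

[S [A [B lit]] & [S [A [B ( [S [A [B b]]] )]] & [S [A [B lit]]]]]

4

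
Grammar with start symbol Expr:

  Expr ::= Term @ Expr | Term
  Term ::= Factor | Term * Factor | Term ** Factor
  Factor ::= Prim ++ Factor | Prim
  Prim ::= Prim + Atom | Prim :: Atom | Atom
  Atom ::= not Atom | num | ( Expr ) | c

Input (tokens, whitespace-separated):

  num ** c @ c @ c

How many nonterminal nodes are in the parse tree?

[Expr [Term [Term [Factor [Prim [Atom num]]]] ** [Factor [Prim [Atom c]]]] @ [Expr [Term [Factor [Prim [Atom c]]]] @ [Expr [Term [Factor [Prim [Atom c]]]]]]]

19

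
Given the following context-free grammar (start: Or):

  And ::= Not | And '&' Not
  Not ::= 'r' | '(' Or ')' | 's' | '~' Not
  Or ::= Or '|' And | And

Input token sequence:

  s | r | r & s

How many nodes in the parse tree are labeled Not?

[Or [Or [Or [And [Not s]]] | [And [Not r]]] | [And [And [Not r]] & [Not s]]]

4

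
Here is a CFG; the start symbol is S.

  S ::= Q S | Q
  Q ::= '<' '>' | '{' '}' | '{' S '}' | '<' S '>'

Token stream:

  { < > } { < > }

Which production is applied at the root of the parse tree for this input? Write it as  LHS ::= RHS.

S ::= Q S

[S [Q { [S [Q < >]] }] [S [Q { [S [Q < >]] }]]]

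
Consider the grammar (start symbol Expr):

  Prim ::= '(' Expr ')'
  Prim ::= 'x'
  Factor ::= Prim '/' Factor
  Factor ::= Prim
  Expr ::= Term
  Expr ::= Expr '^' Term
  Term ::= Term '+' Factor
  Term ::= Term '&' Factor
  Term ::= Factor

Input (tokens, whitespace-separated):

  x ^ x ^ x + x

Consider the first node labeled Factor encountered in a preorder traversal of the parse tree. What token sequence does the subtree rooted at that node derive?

[Expr [Expr [Expr [Term [Factor [Prim x]]]] ^ [Term [Factor [Prim x]]]] ^ [Term [Term [Factor [Prim x]]] + [Factor [Prim x]]]]

x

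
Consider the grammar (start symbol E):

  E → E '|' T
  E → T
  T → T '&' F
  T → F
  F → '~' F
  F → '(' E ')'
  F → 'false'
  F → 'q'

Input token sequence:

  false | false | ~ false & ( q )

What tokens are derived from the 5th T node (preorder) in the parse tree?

[E [E [E [T [F false]]] | [T [F false]]] | [T [T [F ~ [F false]]] & [F ( [E [T [F q]]] )]]]

q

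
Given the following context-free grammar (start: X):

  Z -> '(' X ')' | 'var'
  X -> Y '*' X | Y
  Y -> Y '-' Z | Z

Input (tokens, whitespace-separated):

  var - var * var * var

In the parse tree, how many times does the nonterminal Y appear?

4

[X [Y [Y [Z var]] - [Z var]] * [X [Y [Z var]] * [X [Y [Z var]]]]]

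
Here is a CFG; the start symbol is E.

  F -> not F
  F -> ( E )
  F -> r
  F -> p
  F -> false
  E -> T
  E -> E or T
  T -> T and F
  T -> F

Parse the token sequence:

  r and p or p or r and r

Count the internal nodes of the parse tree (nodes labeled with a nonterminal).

[E [E [E [T [T [F r]] and [F p]]] or [T [F p]]] or [T [T [F r]] and [F r]]]

13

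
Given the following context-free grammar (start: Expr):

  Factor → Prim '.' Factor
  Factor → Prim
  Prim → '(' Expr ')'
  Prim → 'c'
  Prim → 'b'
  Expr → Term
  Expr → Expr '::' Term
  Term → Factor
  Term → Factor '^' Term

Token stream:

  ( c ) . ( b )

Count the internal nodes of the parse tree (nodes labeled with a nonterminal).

[Expr [Term [Factor [Prim ( [Expr [Term [Factor [Prim c]]]] )] . [Factor [Prim ( [Expr [Term [Factor [Prim b]]]] )]]]]]

14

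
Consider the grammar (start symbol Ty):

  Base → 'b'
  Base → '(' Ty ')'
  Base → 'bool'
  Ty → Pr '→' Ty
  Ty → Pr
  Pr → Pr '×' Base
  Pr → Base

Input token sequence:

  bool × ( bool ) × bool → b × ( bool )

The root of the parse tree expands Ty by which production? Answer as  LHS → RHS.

Ty → Pr '→' Ty

[Ty [Pr [Pr [Pr [Base bool]] × [Base ( [Ty [Pr [Base bool]]] )]] × [Base bool]] → [Ty [Pr [Pr [Base b]] × [Base ( [Ty [Pr [Base bool]]] )]]]]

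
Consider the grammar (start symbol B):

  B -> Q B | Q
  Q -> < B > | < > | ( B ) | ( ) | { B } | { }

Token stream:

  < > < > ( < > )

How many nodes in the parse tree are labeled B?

4

[B [Q < >] [B [Q < >] [B [Q ( [B [Q < >]] )]]]]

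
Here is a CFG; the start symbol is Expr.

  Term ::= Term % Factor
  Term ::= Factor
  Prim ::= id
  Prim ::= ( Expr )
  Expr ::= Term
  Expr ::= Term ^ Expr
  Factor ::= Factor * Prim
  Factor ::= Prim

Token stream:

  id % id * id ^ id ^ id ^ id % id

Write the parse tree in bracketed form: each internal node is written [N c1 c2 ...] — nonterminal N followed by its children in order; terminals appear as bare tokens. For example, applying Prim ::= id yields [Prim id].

[Expr [Term [Term [Factor [Prim id]]] % [Factor [Factor [Prim id]] * [Prim id]]] ^ [Expr [Term [Factor [Prim id]]] ^ [Expr [Term [Factor [Prim id]]] ^ [Expr [Term [Term [Factor [Prim id]]] % [Factor [Prim id]]]]]]]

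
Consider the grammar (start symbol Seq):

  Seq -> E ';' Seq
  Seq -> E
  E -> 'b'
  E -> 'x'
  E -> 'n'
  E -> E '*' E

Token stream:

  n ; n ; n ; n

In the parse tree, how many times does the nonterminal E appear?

[Seq [E n] ; [Seq [E n] ; [Seq [E n] ; [Seq [E n]]]]]

4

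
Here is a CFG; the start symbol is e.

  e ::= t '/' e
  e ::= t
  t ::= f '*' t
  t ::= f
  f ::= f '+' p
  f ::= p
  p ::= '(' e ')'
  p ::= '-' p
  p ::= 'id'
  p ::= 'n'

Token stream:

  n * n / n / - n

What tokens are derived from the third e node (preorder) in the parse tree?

[e [t [f [p n]] * [t [f [p n]]]] / [e [t [f [p n]]] / [e [t [f [p - [p n]]]]]]]

- n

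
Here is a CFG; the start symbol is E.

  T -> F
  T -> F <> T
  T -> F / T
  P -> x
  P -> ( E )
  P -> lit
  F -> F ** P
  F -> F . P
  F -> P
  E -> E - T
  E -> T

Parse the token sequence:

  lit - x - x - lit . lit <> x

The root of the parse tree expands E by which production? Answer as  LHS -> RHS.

E -> E - T

[E [E [E [E [T [F [P lit]]]] - [T [F [P x]]]] - [T [F [P x]]]] - [T [F [F [P lit]] . [P lit]] <> [T [F [P x]]]]]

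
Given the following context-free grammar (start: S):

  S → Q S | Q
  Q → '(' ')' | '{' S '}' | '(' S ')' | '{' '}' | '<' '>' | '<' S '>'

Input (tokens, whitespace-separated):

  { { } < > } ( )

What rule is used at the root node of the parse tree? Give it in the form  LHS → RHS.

[S [Q { [S [Q { }] [S [Q < >]]] }] [S [Q ( )]]]

S → Q S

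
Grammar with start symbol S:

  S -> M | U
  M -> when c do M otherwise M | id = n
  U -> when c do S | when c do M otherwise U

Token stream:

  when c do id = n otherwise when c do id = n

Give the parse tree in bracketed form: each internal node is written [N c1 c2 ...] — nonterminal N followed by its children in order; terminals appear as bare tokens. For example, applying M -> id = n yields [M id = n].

[S [U when c do [M id = n] otherwise [U when c do [S [M id = n]]]]]

S
U
when c do M otherwise U
when c do id = n otherwise U
when c do id = n otherwise when c do S
when c do id = n otherwise when c do M
when c do id = n otherwise when c do id = n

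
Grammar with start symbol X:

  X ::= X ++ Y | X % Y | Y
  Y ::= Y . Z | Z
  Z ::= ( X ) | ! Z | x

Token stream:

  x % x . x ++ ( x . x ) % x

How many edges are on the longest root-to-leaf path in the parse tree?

[X [X [X [X [Y [Z x]]] % [Y [Y [Z x]] . [Z x]]] ++ [Y [Z ( [X [Y [Y [Z x]] . [Z x]]] )]]] % [Y [Z x]]]

8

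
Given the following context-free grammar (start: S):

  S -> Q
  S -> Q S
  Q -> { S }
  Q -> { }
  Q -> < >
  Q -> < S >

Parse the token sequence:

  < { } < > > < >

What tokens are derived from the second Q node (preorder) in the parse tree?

{ }

[S [Q < [S [Q { }] [S [Q < >]]] >] [S [Q < >]]]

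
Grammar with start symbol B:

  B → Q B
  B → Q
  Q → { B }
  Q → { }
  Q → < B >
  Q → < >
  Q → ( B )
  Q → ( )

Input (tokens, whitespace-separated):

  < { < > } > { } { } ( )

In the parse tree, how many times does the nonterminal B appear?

6

[B [Q < [B [Q { [B [Q < >]] }]] >] [B [Q { }] [B [Q { }] [B [Q ( )]]]]]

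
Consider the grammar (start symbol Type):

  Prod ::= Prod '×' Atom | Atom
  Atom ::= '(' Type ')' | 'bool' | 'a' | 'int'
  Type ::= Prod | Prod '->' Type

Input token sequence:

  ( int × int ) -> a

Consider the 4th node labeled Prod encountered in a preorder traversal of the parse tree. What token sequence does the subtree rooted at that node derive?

[Type [Prod [Atom ( [Type [Prod [Prod [Atom int]] × [Atom int]]] )]] -> [Type [Prod [Atom a]]]]

a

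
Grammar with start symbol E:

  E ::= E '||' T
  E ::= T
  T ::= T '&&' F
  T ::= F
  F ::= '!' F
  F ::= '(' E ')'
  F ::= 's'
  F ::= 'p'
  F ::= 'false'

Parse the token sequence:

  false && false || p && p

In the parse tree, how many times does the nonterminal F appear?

4

[E [E [T [T [F false]] && [F false]]] || [T [T [F p]] && [F p]]]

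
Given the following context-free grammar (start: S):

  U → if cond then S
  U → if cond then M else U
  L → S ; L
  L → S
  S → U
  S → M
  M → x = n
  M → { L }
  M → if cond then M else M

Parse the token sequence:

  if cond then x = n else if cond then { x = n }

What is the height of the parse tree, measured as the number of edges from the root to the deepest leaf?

8

[S [U if cond then [M x = n] else [U if cond then [S [M { [L [S [M x = n]]] }]]]]]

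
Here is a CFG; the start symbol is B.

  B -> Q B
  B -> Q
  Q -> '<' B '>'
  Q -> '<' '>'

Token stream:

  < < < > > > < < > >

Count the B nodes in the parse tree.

[B [Q < [B [Q < [B [Q < >]] >]] >] [B [Q < [B [Q < >]] >]]]

5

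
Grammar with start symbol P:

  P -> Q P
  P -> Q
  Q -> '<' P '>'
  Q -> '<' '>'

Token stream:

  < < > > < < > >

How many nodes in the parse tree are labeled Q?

[P [Q < [P [Q < >]] >] [P [Q < [P [Q < >]] >]]]

4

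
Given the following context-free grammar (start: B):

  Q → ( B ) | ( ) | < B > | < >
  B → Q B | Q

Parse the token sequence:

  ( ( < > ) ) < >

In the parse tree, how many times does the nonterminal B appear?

4

[B [Q ( [B [Q ( [B [Q < >]] )]] )] [B [Q < >]]]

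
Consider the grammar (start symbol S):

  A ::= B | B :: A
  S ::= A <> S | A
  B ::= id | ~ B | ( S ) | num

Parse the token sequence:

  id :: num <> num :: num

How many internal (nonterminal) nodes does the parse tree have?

10

[S [A [B id] :: [A [B num]]] <> [S [A [B num] :: [A [B num]]]]]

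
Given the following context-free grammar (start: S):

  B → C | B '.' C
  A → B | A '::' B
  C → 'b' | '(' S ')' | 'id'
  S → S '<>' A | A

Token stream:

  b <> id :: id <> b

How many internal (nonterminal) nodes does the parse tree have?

15

[S [S [S [A [B [C b]]]] <> [A [A [B [C id]]] :: [B [C id]]]] <> [A [B [C b]]]]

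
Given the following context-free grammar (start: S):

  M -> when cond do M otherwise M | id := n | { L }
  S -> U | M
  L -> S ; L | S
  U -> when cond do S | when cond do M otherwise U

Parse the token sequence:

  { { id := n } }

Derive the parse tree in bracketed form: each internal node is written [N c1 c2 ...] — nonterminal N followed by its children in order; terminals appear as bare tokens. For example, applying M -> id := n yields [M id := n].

S
M
{ L }
{ S }
{ M }
{ { L } }
{ { S } }
{ { M } }
{ { id := n } }

[S [M { [L [S [M { [L [S [M id := n]]] }]]] }]]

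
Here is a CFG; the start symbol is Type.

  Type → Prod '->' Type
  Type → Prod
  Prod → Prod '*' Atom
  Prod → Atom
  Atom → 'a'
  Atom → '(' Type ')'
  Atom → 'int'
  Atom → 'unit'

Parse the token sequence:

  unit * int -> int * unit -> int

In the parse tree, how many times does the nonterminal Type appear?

[Type [Prod [Prod [Atom unit]] * [Atom int]] -> [Type [Prod [Prod [Atom int]] * [Atom unit]] -> [Type [Prod [Atom int]]]]]

3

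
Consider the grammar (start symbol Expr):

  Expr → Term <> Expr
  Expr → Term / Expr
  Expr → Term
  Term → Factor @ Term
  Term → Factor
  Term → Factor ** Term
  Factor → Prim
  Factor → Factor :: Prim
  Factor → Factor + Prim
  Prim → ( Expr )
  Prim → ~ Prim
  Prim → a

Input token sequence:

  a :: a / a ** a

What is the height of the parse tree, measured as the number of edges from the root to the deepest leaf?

[Expr [Term [Factor [Factor [Prim a]] :: [Prim a]]] / [Expr [Term [Factor [Prim a]] ** [Term [Factor [Prim a]]]]]]

6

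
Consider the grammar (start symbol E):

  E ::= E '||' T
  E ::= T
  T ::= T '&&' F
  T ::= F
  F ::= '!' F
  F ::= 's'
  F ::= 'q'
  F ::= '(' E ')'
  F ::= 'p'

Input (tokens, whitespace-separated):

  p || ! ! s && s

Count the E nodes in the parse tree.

[E [E [T [F p]]] || [T [T [F ! [F ! [F s]]]] && [F s]]]

2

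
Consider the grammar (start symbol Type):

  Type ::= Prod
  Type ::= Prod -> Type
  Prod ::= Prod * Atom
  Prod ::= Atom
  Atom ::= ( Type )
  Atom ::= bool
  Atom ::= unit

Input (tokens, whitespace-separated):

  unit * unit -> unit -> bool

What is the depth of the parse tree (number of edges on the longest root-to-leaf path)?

5

[Type [Prod [Prod [Atom unit]] * [Atom unit]] -> [Type [Prod [Atom unit]] -> [Type [Prod [Atom bool]]]]]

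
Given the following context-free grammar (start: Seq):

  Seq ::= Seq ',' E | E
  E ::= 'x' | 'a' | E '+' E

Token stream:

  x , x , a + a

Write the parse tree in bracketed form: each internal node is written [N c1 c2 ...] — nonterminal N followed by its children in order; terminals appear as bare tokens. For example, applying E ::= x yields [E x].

[Seq [Seq [Seq [E x]] , [E x]] , [E [E a] + [E a]]]

Seq
Seq , E
Seq , E , E
E , E , E
x , E , E
x , x , E
x , x , E + E
x , x , a + E
x , x , a + a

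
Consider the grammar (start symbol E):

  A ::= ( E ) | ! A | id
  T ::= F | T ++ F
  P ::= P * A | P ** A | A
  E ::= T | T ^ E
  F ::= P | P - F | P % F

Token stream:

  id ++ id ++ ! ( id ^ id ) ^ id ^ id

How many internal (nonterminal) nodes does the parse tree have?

34

[E [T [T [T [F [P [A id]]]] ++ [F [P [A id]]]] ++ [F [P [A ! [A ( [E [T [F [P [A id]]]] ^ [E [T [F [P [A id]]]]]] )]]]]] ^ [E [T [F [P [A id]]]] ^ [E [T [F [P [A id]]]]]]]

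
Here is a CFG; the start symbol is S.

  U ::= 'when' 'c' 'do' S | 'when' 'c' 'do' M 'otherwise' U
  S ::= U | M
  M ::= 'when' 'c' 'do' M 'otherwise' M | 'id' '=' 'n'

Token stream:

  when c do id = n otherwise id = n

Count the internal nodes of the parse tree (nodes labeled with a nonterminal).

4

[S [M when c do [M id = n] otherwise [M id = n]]]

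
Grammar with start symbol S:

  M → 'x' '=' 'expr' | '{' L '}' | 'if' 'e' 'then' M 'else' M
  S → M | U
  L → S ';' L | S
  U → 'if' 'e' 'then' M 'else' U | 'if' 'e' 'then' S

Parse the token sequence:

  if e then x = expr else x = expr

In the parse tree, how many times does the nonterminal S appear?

[S [M if e then [M x = expr] else [M x = expr]]]

1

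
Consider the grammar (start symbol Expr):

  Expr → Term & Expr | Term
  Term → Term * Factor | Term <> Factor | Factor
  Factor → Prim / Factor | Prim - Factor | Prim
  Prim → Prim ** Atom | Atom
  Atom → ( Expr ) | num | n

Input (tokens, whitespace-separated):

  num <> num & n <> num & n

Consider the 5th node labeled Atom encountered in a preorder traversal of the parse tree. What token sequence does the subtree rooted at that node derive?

[Expr [Term [Term [Factor [Prim [Atom num]]]] <> [Factor [Prim [Atom num]]]] & [Expr [Term [Term [Factor [Prim [Atom n]]]] <> [Factor [Prim [Atom num]]]] & [Expr [Term [Factor [Prim [Atom n]]]]]]]

n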